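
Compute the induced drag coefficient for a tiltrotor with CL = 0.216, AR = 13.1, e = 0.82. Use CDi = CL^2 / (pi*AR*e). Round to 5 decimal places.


Step 1: CL^2 = 0.216^2 = 0.046656
Step 2: pi * AR * e = 3.14159 * 13.1 * 0.82 = 33.746988
Step 3: CDi = 0.046656 / 33.746988 = 0.00138

0.00138


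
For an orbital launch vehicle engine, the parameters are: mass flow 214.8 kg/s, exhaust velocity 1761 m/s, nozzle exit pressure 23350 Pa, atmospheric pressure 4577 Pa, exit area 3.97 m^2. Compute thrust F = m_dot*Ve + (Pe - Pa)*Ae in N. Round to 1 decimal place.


Step 1: Momentum thrust = m_dot * Ve = 214.8 * 1761 = 378262.8 N
Step 2: Pressure thrust = (Pe - Pa) * Ae = (23350 - 4577) * 3.97 = 74528.81 N
Step 3: Total thrust F = 378262.8 + 74528.81 = 452791.6 N

452791.6


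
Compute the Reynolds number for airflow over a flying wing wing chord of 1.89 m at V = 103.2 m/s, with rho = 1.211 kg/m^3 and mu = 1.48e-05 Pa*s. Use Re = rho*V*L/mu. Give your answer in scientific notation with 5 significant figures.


Step 1: Numerator = rho * V * L = 1.211 * 103.2 * 1.89 = 236.203128
Step 2: Re = 236.203128 / 1.48e-05
Step 3: Re = 1.5960e+07

1.5960e+07


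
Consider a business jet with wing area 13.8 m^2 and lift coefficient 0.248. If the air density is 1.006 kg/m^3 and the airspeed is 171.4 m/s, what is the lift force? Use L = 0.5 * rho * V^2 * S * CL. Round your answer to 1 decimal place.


Step 1: Calculate dynamic pressure q = 0.5 * 1.006 * 171.4^2 = 0.5 * 1.006 * 29377.96 = 14777.1139 Pa
Step 2: Multiply by wing area and lift coefficient: L = 14777.1139 * 13.8 * 0.248
Step 3: L = 203924.1715 * 0.248 = 50573.2 N

50573.2


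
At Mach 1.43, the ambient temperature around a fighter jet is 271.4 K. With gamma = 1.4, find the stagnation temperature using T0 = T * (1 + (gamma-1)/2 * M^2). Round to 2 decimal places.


Step 1: (gamma-1)/2 = 0.2
Step 2: M^2 = 2.0449
Step 3: 1 + 0.2 * 2.0449 = 1.40898
Step 4: T0 = 271.4 * 1.40898 = 382.40 K

382.40


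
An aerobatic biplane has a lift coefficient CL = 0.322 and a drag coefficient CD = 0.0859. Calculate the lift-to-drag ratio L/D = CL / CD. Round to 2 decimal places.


Step 1: L/D = CL / CD = 0.322 / 0.0859
Step 2: L/D = 3.75

3.75


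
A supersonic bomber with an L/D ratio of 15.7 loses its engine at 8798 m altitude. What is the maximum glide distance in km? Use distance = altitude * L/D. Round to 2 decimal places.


Step 1: Glide distance = altitude * L/D = 8798 * 15.7 = 138128.6 m
Step 2: Convert to km: 138128.6 / 1000 = 138.13 km

138.13


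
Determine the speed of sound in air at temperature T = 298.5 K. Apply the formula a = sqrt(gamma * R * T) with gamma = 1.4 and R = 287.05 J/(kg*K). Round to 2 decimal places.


Step 1: gamma * R * T = 1.4 * 287.05 * 298.5 = 119958.195
Step 2: a = sqrt(119958.195) = 346.35 m/s

346.35


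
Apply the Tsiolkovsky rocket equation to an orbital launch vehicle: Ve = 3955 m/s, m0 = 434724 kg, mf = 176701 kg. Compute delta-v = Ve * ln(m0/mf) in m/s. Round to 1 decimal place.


Step 1: Mass ratio m0/mf = 434724 / 176701 = 2.460224
Step 2: ln(2.460224) = 0.900252
Step 3: delta-v = 3955 * 0.900252 = 3560.5 m/s

3560.5


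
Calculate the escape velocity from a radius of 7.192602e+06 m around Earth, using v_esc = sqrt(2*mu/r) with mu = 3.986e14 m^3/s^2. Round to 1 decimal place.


Step 1: 2*mu/r = 2 * 3.986e14 / 7.192602e+06 = 110836106.3215
Step 2: v_esc = sqrt(110836106.3215) = 10527.9 m/s

10527.9


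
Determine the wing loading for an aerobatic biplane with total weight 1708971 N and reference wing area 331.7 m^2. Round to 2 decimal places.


Step 1: Wing loading = W / S = 1708971 / 331.7
Step 2: Wing loading = 5152.16 N/m^2

5152.16


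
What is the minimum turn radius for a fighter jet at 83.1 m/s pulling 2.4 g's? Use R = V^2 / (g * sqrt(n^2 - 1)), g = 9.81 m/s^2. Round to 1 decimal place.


Step 1: V^2 = 83.1^2 = 6905.61
Step 2: n^2 - 1 = 2.4^2 - 1 = 4.76
Step 3: sqrt(4.76) = 2.181742
Step 4: R = 6905.61 / (9.81 * 2.181742) = 322.6 m

322.6


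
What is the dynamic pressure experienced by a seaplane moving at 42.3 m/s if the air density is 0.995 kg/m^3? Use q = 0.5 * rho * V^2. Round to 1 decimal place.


Step 1: V^2 = 42.3^2 = 1789.29
Step 2: q = 0.5 * 0.995 * 1789.29
Step 3: q = 890.2 Pa

890.2


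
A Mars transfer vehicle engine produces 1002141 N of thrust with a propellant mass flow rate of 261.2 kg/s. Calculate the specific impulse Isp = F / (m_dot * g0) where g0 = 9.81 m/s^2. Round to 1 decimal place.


Step 1: m_dot * g0 = 261.2 * 9.81 = 2562.37
Step 2: Isp = 1002141 / 2562.37 = 391.1 s

391.1


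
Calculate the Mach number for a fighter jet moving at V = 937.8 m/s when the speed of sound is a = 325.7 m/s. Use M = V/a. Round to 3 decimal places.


Step 1: M = V / a = 937.8 / 325.7
Step 2: M = 2.879

2.879


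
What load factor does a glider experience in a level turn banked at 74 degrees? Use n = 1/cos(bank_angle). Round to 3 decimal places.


Step 1: Convert 74 degrees to radians = 1.291544
Step 2: cos(74 deg) = 0.275637
Step 3: n = 1 / 0.275637 = 3.628

3.628


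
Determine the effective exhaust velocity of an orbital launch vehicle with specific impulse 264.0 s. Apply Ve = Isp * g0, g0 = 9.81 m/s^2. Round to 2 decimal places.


Step 1: Ve = Isp * g0 = 264.0 * 9.81
Step 2: Ve = 2589.84 m/s

2589.84


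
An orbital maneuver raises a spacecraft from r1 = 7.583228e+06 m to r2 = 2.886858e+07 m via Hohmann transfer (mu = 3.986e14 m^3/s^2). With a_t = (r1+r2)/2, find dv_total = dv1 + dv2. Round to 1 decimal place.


Step 1: Transfer semi-major axis a_t = (7.583228e+06 + 2.886858e+07) / 2 = 1.822590e+07 m
Step 2: v1 (circular at r1) = sqrt(mu/r1) = 7250.06 m/s
Step 3: v_t1 = sqrt(mu*(2/r1 - 1/a_t)) = 9124.51 m/s
Step 4: dv1 = |9124.51 - 7250.06| = 1874.45 m/s
Step 5: v2 (circular at r2) = 3715.83 m/s, v_t2 = 2396.84 m/s
Step 6: dv2 = |3715.83 - 2396.84| = 1318.99 m/s
Step 7: Total delta-v = 1874.45 + 1318.99 = 3193.4 m/s

3193.4


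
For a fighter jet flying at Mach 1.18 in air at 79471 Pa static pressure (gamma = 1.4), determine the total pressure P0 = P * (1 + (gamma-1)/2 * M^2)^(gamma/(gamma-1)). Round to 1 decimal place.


Step 1: (gamma-1)/2 * M^2 = 0.2 * 1.3924 = 0.27848
Step 2: 1 + 0.27848 = 1.27848
Step 3: Exponent gamma/(gamma-1) = 3.5
Step 4: P0 = 79471 * 1.27848^3.5 = 187774.9 Pa

187774.9


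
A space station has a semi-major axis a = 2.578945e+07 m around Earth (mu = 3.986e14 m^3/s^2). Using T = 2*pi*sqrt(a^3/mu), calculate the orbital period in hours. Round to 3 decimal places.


Step 1: a^3 / mu = 1.715245e+22 / 3.986e14 = 4.303174e+07
Step 2: sqrt(4.303174e+07) = 6559.8585 s
Step 3: T = 2*pi * 6559.8585 = 41216.81 s
Step 4: T in hours = 41216.81 / 3600 = 11.449 hours

11.449


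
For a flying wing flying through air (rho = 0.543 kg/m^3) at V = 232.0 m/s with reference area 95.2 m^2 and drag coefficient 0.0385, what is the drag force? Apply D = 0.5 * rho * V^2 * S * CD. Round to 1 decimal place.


Step 1: Dynamic pressure q = 0.5 * 0.543 * 232.0^2 = 14613.216 Pa
Step 2: Drag D = q * S * CD = 14613.216 * 95.2 * 0.0385
Step 3: D = 53560.4 N

53560.4


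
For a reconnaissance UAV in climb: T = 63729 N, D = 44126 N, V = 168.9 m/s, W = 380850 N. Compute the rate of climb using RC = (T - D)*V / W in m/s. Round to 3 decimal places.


Step 1: Excess thrust = T - D = 63729 - 44126 = 19603 N
Step 2: Excess power = 19603 * 168.9 = 3310946.7 W
Step 3: RC = 3310946.7 / 380850 = 8.694 m/s

8.694


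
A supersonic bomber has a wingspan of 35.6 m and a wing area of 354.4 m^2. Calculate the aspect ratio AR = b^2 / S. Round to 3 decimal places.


Step 1: b^2 = 35.6^2 = 1267.36
Step 2: AR = 1267.36 / 354.4 = 3.576

3.576


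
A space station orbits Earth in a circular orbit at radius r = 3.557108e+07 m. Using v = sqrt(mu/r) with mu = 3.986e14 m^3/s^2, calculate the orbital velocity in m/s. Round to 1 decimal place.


Step 1: mu / r = 3.986e14 / 3.557108e+07 = 11205732.2971
Step 2: v = sqrt(11205732.2971) = 3347.5 m/s

3347.5


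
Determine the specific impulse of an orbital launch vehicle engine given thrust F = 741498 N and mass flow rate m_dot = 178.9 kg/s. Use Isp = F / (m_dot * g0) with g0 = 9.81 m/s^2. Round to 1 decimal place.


Step 1: m_dot * g0 = 178.9 * 9.81 = 1755.01
Step 2: Isp = 741498 / 1755.01 = 422.5 s

422.5


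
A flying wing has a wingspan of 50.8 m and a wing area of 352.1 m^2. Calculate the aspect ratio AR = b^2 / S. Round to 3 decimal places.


Step 1: b^2 = 50.8^2 = 2580.64
Step 2: AR = 2580.64 / 352.1 = 7.329

7.329


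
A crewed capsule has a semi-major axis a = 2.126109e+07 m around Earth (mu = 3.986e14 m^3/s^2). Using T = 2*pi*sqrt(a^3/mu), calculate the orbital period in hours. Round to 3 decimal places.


Step 1: a^3 / mu = 9.610734e+21 / 3.986e14 = 2.411123e+07
Step 2: sqrt(2.411123e+07) = 4910.3183 s
Step 3: T = 2*pi * 4910.3183 = 30852.44 s
Step 4: T in hours = 30852.44 / 3600 = 8.570 hours

8.570


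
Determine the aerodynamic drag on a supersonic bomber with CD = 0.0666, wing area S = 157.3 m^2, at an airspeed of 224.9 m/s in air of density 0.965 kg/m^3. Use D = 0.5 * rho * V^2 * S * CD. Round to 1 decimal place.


Step 1: Dynamic pressure q = 0.5 * 0.965 * 224.9^2 = 24404.8548 Pa
Step 2: Drag D = q * S * CD = 24404.8548 * 157.3 * 0.0666
Step 3: D = 255669.7 N

255669.7


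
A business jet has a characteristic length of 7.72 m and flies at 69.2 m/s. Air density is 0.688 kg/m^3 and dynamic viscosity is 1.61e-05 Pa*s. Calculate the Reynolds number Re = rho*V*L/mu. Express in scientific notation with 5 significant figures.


Step 1: Numerator = rho * V * L = 0.688 * 69.2 * 7.72 = 367.546112
Step 2: Re = 367.546112 / 1.61e-05
Step 3: Re = 2.2829e+07

2.2829e+07


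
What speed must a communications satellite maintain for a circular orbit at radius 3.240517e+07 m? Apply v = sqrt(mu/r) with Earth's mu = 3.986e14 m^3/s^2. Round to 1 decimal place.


Step 1: mu / r = 3.986e14 / 3.240517e+07 = 12300506.3698
Step 2: v = sqrt(12300506.3698) = 3507.2 m/s

3507.2


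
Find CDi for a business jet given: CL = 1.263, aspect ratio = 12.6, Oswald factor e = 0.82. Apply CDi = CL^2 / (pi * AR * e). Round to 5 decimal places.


Step 1: CL^2 = 1.263^2 = 1.595169
Step 2: pi * AR * e = 3.14159 * 12.6 * 0.82 = 32.458935
Step 3: CDi = 1.595169 / 32.458935 = 0.04914

0.04914


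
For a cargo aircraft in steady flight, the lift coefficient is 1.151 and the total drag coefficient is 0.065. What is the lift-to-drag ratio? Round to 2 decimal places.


Step 1: L/D = CL / CD = 1.151 / 0.065
Step 2: L/D = 17.71

17.71


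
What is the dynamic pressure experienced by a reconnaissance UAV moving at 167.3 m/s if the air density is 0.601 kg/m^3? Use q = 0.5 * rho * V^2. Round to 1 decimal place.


Step 1: V^2 = 167.3^2 = 27989.29
Step 2: q = 0.5 * 0.601 * 27989.29
Step 3: q = 8410.8 Pa

8410.8


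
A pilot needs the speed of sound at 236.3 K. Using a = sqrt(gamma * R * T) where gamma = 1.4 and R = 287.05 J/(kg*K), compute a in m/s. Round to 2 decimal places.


Step 1: gamma * R * T = 1.4 * 287.05 * 236.3 = 94961.881
Step 2: a = sqrt(94961.881) = 308.16 m/s

308.16


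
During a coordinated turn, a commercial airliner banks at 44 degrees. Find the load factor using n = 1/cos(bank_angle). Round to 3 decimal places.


Step 1: Convert 44 degrees to radians = 0.767945
Step 2: cos(44 deg) = 0.71934
Step 3: n = 1 / 0.71934 = 1.390

1.390


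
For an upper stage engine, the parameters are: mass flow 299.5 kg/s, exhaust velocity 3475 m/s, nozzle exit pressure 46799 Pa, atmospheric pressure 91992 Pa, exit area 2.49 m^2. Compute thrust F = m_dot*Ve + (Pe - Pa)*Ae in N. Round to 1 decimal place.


Step 1: Momentum thrust = m_dot * Ve = 299.5 * 3475 = 1040762.5 N
Step 2: Pressure thrust = (Pe - Pa) * Ae = (46799 - 91992) * 2.49 = -112530.57 N
Step 3: Total thrust F = 1040762.5 + -112530.57 = 928231.9 N

928231.9


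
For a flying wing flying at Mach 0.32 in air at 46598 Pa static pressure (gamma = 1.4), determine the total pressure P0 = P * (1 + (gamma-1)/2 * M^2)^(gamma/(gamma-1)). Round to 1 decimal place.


Step 1: (gamma-1)/2 * M^2 = 0.2 * 0.1024 = 0.02048
Step 2: 1 + 0.02048 = 1.02048
Step 3: Exponent gamma/(gamma-1) = 3.5
Step 4: P0 = 46598 * 1.02048^3.5 = 50024.5 Pa

50024.5


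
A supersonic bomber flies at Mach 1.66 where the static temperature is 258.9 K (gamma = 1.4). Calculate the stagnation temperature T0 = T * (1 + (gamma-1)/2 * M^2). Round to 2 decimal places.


Step 1: (gamma-1)/2 = 0.2
Step 2: M^2 = 2.7556
Step 3: 1 + 0.2 * 2.7556 = 1.55112
Step 4: T0 = 258.9 * 1.55112 = 401.58 K

401.58


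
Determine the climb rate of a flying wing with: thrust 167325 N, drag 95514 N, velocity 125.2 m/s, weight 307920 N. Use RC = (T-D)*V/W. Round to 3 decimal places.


Step 1: Excess thrust = T - D = 167325 - 95514 = 71811 N
Step 2: Excess power = 71811 * 125.2 = 8990737.2 W
Step 3: RC = 8990737.2 / 307920 = 29.198 m/s

29.198


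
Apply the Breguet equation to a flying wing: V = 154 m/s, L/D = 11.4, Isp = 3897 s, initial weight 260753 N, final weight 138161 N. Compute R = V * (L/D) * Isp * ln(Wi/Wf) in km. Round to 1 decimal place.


Step 1: Coefficient = V * (L/D) * Isp = 154 * 11.4 * 3897 = 6841573.2 m
Step 2: Wi/Wf = 260753 / 138161 = 1.887313
Step 3: ln(1.887313) = 0.635154
Step 4: R = 6841573.2 * 0.635154 = 4345452.1 m = 4345.5 km

4345.5


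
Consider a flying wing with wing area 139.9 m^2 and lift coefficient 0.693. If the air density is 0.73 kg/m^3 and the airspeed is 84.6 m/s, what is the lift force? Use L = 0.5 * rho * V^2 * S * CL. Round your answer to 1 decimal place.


Step 1: Calculate dynamic pressure q = 0.5 * 0.73 * 84.6^2 = 0.5 * 0.73 * 7157.16 = 2612.3634 Pa
Step 2: Multiply by wing area and lift coefficient: L = 2612.3634 * 139.9 * 0.693
Step 3: L = 365469.6397 * 0.693 = 253270.5 N

253270.5


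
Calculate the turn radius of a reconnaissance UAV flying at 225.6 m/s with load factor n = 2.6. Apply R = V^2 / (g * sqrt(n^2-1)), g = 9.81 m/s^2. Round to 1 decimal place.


Step 1: V^2 = 225.6^2 = 50895.36
Step 2: n^2 - 1 = 2.6^2 - 1 = 5.76
Step 3: sqrt(5.76) = 2.4
Step 4: R = 50895.36 / (9.81 * 2.4) = 2161.7 m

2161.7


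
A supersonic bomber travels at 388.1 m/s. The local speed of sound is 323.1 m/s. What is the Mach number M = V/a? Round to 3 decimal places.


Step 1: M = V / a = 388.1 / 323.1
Step 2: M = 1.201

1.201


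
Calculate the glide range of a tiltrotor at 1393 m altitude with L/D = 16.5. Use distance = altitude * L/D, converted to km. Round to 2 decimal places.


Step 1: Glide distance = altitude * L/D = 1393 * 16.5 = 22984.5 m
Step 2: Convert to km: 22984.5 / 1000 = 22.98 km

22.98


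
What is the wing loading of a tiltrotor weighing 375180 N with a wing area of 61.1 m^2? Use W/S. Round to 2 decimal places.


Step 1: Wing loading = W / S = 375180 / 61.1
Step 2: Wing loading = 6140.43 N/m^2

6140.43


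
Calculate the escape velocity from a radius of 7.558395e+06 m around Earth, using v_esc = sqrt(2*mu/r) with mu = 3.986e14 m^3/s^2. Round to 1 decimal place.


Step 1: 2*mu/r = 2 * 3.986e14 / 7.558395e+06 = 105472127.3498
Step 2: v_esc = sqrt(105472127.3498) = 10270.0 m/s

10270.0


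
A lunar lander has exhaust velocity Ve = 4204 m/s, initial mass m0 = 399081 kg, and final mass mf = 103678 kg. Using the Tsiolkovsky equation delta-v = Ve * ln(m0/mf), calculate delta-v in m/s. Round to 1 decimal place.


Step 1: Mass ratio m0/mf = 399081 / 103678 = 3.849235
Step 2: ln(3.849235) = 1.347874
Step 3: delta-v = 4204 * 1.347874 = 5666.5 m/s

5666.5


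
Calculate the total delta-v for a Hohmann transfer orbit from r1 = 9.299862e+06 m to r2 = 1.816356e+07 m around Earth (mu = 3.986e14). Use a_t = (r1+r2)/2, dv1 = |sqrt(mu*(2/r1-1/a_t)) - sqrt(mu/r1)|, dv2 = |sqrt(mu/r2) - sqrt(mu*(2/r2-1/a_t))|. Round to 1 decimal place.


Step 1: Transfer semi-major axis a_t = (9.299862e+06 + 1.816356e+07) / 2 = 1.373171e+07 m
Step 2: v1 (circular at r1) = sqrt(mu/r1) = 6546.82 m/s
Step 3: v_t1 = sqrt(mu*(2/r1 - 1/a_t)) = 7529.54 m/s
Step 4: dv1 = |7529.54 - 6546.82| = 982.72 m/s
Step 5: v2 (circular at r2) = 4684.55 m/s, v_t2 = 3855.17 m/s
Step 6: dv2 = |4684.55 - 3855.17| = 829.38 m/s
Step 7: Total delta-v = 982.72 + 829.38 = 1812.1 m/s

1812.1


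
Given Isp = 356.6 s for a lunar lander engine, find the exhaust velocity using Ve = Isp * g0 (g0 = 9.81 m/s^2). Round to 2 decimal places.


Step 1: Ve = Isp * g0 = 356.6 * 9.81
Step 2: Ve = 3498.25 m/s

3498.25


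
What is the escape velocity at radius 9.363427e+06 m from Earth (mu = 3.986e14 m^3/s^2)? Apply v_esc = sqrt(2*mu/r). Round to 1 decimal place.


Step 1: 2*mu/r = 2 * 3.986e14 / 9.363427e+06 = 85139767.7367
Step 2: v_esc = sqrt(85139767.7367) = 9227.1 m/s

9227.1


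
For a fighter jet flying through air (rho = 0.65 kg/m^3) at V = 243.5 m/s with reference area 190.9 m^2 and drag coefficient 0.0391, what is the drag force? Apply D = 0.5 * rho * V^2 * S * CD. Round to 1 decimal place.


Step 1: Dynamic pressure q = 0.5 * 0.65 * 243.5^2 = 19269.9813 Pa
Step 2: Drag D = q * S * CD = 19269.9813 * 190.9 * 0.0391
Step 3: D = 143834.8 N

143834.8


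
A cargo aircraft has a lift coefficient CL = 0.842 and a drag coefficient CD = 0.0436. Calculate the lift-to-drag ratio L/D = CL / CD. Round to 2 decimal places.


Step 1: L/D = CL / CD = 0.842 / 0.0436
Step 2: L/D = 19.31

19.31


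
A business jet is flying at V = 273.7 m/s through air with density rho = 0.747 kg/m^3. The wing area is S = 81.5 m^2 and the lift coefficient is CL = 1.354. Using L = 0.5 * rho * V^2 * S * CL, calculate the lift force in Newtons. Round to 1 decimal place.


Step 1: Calculate dynamic pressure q = 0.5 * 0.747 * 273.7^2 = 0.5 * 0.747 * 74911.69 = 27979.5162 Pa
Step 2: Multiply by wing area and lift coefficient: L = 27979.5162 * 81.5 * 1.354
Step 3: L = 2280330.5715 * 1.354 = 3087567.6 N

3087567.6


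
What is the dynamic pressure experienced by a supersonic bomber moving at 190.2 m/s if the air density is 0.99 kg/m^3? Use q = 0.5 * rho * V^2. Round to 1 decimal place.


Step 1: V^2 = 190.2^2 = 36176.04
Step 2: q = 0.5 * 0.99 * 36176.04
Step 3: q = 17907.1 Pa

17907.1


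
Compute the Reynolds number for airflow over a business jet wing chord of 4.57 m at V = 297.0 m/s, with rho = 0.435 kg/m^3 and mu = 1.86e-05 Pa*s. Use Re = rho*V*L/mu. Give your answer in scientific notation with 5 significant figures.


Step 1: Numerator = rho * V * L = 0.435 * 297.0 * 4.57 = 590.42115
Step 2: Re = 590.42115 / 1.86e-05
Step 3: Re = 3.1743e+07

3.1743e+07


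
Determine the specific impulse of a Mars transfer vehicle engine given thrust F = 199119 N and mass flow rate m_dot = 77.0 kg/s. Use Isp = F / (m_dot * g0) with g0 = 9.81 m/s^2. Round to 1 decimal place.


Step 1: m_dot * g0 = 77.0 * 9.81 = 755.37
Step 2: Isp = 199119 / 755.37 = 263.6 s

263.6


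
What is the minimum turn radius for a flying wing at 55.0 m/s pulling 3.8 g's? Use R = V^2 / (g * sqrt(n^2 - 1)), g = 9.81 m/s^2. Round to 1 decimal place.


Step 1: V^2 = 55.0^2 = 3025.0
Step 2: n^2 - 1 = 3.8^2 - 1 = 13.44
Step 3: sqrt(13.44) = 3.666061
Step 4: R = 3025.0 / (9.81 * 3.666061) = 84.1 m

84.1


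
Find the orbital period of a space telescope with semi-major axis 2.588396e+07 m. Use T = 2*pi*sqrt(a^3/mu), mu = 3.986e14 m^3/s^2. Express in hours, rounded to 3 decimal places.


Step 1: a^3 / mu = 1.734172e+22 / 3.986e14 = 4.350657e+07
Step 2: sqrt(4.350657e+07) = 6595.9512 s
Step 3: T = 2*pi * 6595.9512 = 41443.58 s
Step 4: T in hours = 41443.58 / 3600 = 11.512 hours

11.512


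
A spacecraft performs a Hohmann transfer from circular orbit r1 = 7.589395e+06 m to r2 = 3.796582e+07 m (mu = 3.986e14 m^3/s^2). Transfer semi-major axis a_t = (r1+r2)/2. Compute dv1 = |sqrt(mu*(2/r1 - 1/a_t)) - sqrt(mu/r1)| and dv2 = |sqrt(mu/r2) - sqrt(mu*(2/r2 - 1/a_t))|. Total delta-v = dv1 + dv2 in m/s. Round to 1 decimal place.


Step 1: Transfer semi-major axis a_t = (7.589395e+06 + 3.796582e+07) / 2 = 2.277761e+07 m
Step 2: v1 (circular at r1) = sqrt(mu/r1) = 7247.11 m/s
Step 3: v_t1 = sqrt(mu*(2/r1 - 1/a_t)) = 9356.37 m/s
Step 4: dv1 = |9356.37 - 7247.11| = 2109.26 m/s
Step 5: v2 (circular at r2) = 3240.2 m/s, v_t2 = 1870.35 m/s
Step 6: dv2 = |3240.2 - 1870.35| = 1369.86 m/s
Step 7: Total delta-v = 2109.26 + 1369.86 = 3479.1 m/s

3479.1


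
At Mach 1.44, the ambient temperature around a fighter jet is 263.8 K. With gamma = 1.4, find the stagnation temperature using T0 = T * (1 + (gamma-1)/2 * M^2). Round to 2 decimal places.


Step 1: (gamma-1)/2 = 0.2
Step 2: M^2 = 2.0736
Step 3: 1 + 0.2 * 2.0736 = 1.41472
Step 4: T0 = 263.8 * 1.41472 = 373.20 K

373.20


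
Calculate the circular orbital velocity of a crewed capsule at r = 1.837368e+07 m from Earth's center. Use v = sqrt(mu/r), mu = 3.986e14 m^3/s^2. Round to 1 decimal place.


Step 1: mu / r = 3.986e14 / 1.837368e+07 = 21694075.4383
Step 2: v = sqrt(21694075.4383) = 4657.7 m/s

4657.7


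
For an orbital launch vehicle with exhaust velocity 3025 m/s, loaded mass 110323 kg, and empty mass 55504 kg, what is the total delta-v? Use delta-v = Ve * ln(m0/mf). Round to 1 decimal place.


Step 1: Mass ratio m0/mf = 110323 / 55504 = 1.987659
Step 2: ln(1.987659) = 0.686957
Step 3: delta-v = 3025 * 0.686957 = 2078.0 m/s

2078.0


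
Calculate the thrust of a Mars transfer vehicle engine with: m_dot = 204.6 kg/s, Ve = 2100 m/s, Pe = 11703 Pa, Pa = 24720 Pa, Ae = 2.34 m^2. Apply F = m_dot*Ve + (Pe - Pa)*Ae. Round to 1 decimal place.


Step 1: Momentum thrust = m_dot * Ve = 204.6 * 2100 = 429660.0 N
Step 2: Pressure thrust = (Pe - Pa) * Ae = (11703 - 24720) * 2.34 = -30459.78 N
Step 3: Total thrust F = 429660.0 + -30459.78 = 399200.2 N

399200.2


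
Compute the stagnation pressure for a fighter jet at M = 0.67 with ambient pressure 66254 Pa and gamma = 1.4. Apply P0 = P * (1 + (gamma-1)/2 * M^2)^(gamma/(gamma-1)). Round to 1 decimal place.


Step 1: (gamma-1)/2 * M^2 = 0.2 * 0.4489 = 0.08978
Step 2: 1 + 0.08978 = 1.08978
Step 3: Exponent gamma/(gamma-1) = 3.5
Step 4: P0 = 66254 * 1.08978^3.5 = 89515.5 Pa

89515.5


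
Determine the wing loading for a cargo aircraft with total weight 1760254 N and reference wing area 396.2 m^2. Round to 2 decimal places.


Step 1: Wing loading = W / S = 1760254 / 396.2
Step 2: Wing loading = 4442.84 N/m^2

4442.84


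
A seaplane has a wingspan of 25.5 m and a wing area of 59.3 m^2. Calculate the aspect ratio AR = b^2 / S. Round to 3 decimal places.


Step 1: b^2 = 25.5^2 = 650.25
Step 2: AR = 650.25 / 59.3 = 10.965

10.965


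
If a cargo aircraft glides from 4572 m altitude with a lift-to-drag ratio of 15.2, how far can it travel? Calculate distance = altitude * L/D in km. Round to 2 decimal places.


Step 1: Glide distance = altitude * L/D = 4572 * 15.2 = 69494.4 m
Step 2: Convert to km: 69494.4 / 1000 = 69.49 km

69.49


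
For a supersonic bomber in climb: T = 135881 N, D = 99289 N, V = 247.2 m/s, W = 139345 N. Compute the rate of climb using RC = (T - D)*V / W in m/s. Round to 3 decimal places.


Step 1: Excess thrust = T - D = 135881 - 99289 = 36592 N
Step 2: Excess power = 36592 * 247.2 = 9045542.4 W
Step 3: RC = 9045542.4 / 139345 = 64.915 m/s

64.915


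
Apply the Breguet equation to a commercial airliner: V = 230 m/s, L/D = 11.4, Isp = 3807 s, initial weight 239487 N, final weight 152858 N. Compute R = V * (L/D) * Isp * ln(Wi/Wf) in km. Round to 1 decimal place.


Step 1: Coefficient = V * (L/D) * Isp = 230 * 11.4 * 3807 = 9981954.0 m
Step 2: Wi/Wf = 239487 / 152858 = 1.566729
Step 3: ln(1.566729) = 0.44899
Step 4: R = 9981954.0 * 0.44899 = 4481795.0 m = 4481.8 km

4481.8


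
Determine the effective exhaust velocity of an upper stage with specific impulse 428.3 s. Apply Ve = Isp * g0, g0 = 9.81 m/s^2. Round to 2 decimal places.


Step 1: Ve = Isp * g0 = 428.3 * 9.81
Step 2: Ve = 4201.62 m/s

4201.62


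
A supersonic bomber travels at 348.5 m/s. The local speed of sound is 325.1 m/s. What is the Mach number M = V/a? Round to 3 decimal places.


Step 1: M = V / a = 348.5 / 325.1
Step 2: M = 1.072

1.072


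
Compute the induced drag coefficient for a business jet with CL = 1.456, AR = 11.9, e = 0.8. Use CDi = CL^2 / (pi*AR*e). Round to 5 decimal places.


Step 1: CL^2 = 1.456^2 = 2.119936
Step 2: pi * AR * e = 3.14159 * 11.9 * 0.8 = 29.907962
Step 3: CDi = 2.119936 / 29.907962 = 0.07088

0.07088


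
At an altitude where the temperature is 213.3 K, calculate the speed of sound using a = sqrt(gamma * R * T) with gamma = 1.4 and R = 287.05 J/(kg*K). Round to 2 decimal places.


Step 1: gamma * R * T = 1.4 * 287.05 * 213.3 = 85718.871
Step 2: a = sqrt(85718.871) = 292.78 m/s

292.78


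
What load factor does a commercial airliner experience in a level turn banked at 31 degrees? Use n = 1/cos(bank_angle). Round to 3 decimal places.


Step 1: Convert 31 degrees to radians = 0.541052
Step 2: cos(31 deg) = 0.857167
Step 3: n = 1 / 0.857167 = 1.167

1.167


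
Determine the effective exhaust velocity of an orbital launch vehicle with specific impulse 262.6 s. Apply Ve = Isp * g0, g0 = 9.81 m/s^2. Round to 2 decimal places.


Step 1: Ve = Isp * g0 = 262.6 * 9.81
Step 2: Ve = 2576.11 m/s

2576.11


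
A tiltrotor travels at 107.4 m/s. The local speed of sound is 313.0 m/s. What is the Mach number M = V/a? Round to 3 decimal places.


Step 1: M = V / a = 107.4 / 313.0
Step 2: M = 0.343

0.343


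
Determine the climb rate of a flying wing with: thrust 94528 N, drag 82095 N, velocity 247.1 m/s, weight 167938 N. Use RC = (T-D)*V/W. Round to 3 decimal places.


Step 1: Excess thrust = T - D = 94528 - 82095 = 12433 N
Step 2: Excess power = 12433 * 247.1 = 3072194.3 W
Step 3: RC = 3072194.3 / 167938 = 18.294 m/s

18.294


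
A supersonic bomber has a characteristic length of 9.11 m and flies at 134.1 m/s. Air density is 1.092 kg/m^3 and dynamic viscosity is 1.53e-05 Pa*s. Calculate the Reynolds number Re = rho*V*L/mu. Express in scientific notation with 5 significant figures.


Step 1: Numerator = rho * V * L = 1.092 * 134.1 * 9.11 = 1334.042892
Step 2: Re = 1334.042892 / 1.53e-05
Step 3: Re = 8.7192e+07

8.7192e+07


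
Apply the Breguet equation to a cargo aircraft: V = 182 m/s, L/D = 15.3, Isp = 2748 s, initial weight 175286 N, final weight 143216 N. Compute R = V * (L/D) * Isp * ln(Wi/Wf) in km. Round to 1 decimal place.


Step 1: Coefficient = V * (L/D) * Isp = 182 * 15.3 * 2748 = 7652080.8 m
Step 2: Wi/Wf = 175286 / 143216 = 1.223927
Step 3: ln(1.223927) = 0.202065
Step 4: R = 7652080.8 * 0.202065 = 1546217.3 m = 1546.2 km

1546.2


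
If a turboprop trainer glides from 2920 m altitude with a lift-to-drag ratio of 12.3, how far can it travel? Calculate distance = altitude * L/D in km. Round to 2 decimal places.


Step 1: Glide distance = altitude * L/D = 2920 * 12.3 = 35916.0 m
Step 2: Convert to km: 35916.0 / 1000 = 35.92 km

35.92


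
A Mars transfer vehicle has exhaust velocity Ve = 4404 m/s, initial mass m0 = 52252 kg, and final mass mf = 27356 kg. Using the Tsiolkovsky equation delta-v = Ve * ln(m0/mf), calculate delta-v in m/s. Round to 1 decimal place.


Step 1: Mass ratio m0/mf = 52252 / 27356 = 1.910075
Step 2: ln(1.910075) = 0.647142
Step 3: delta-v = 4404 * 0.647142 = 2850.0 m/s

2850.0


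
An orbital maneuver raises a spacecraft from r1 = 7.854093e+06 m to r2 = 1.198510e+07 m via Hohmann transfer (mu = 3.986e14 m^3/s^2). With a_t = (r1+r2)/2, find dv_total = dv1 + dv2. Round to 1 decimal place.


Step 1: Transfer semi-major axis a_t = (7.854093e+06 + 1.198510e+07) / 2 = 9.919596e+06 m
Step 2: v1 (circular at r1) = sqrt(mu/r1) = 7123.95 m/s
Step 3: v_t1 = sqrt(mu*(2/r1 - 1/a_t)) = 7830.59 m/s
Step 4: dv1 = |7830.59 - 7123.95| = 706.64 m/s
Step 5: v2 (circular at r2) = 5766.97 m/s, v_t2 = 5131.55 m/s
Step 6: dv2 = |5766.97 - 5131.55| = 635.42 m/s
Step 7: Total delta-v = 706.64 + 635.42 = 1342.1 m/s

1342.1


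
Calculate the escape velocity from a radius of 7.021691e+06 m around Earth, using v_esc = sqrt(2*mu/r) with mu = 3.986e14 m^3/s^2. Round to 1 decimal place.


Step 1: 2*mu/r = 2 * 3.986e14 / 7.021691e+06 = 113533905.1519
Step 2: v_esc = sqrt(113533905.1519) = 10655.2 m/s

10655.2


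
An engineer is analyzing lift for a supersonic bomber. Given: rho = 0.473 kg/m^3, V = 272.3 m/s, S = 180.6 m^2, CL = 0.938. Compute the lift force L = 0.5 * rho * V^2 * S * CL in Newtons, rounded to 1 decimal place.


Step 1: Calculate dynamic pressure q = 0.5 * 0.473 * 272.3^2 = 0.5 * 0.473 * 74147.29 = 17535.8341 Pa
Step 2: Multiply by wing area and lift coefficient: L = 17535.8341 * 180.6 * 0.938
Step 3: L = 3166971.6358 * 0.938 = 2970619.4 N

2970619.4


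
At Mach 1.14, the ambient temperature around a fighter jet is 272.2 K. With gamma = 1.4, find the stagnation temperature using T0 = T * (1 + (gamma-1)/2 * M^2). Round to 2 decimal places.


Step 1: (gamma-1)/2 = 0.2
Step 2: M^2 = 1.2996
Step 3: 1 + 0.2 * 1.2996 = 1.25992
Step 4: T0 = 272.2 * 1.25992 = 342.95 K

342.95


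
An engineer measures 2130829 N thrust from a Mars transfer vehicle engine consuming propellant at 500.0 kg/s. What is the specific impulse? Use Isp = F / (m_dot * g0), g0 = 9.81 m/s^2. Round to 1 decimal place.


Step 1: m_dot * g0 = 500.0 * 9.81 = 4905.0
Step 2: Isp = 2130829 / 4905.0 = 434.4 s

434.4


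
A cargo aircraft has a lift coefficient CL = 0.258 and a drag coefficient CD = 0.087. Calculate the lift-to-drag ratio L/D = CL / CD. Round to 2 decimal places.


Step 1: L/D = CL / CD = 0.258 / 0.087
Step 2: L/D = 2.97

2.97


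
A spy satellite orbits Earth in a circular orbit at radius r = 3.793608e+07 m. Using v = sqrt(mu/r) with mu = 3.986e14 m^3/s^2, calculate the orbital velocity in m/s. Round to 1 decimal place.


Step 1: mu / r = 3.986e14 / 3.793608e+07 = 10507147.8128
Step 2: v = sqrt(10507147.8128) = 3241.5 m/s

3241.5


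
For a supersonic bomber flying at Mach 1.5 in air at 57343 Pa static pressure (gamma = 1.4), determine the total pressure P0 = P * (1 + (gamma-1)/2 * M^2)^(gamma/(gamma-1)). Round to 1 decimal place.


Step 1: (gamma-1)/2 * M^2 = 0.2 * 2.25 = 0.45
Step 2: 1 + 0.45 = 1.45
Step 3: Exponent gamma/(gamma-1) = 3.5
Step 4: P0 = 57343 * 1.45^3.5 = 210507.9 Pa

210507.9


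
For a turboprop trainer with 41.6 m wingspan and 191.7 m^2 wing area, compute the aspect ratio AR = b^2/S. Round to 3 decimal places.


Step 1: b^2 = 41.6^2 = 1730.56
Step 2: AR = 1730.56 / 191.7 = 9.027

9.027


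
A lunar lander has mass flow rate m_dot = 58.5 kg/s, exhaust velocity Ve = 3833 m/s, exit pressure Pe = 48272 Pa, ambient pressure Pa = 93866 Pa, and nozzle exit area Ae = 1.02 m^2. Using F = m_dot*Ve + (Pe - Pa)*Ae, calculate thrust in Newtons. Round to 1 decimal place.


Step 1: Momentum thrust = m_dot * Ve = 58.5 * 3833 = 224230.5 N
Step 2: Pressure thrust = (Pe - Pa) * Ae = (48272 - 93866) * 1.02 = -46505.88 N
Step 3: Total thrust F = 224230.5 + -46505.88 = 177724.6 N

177724.6


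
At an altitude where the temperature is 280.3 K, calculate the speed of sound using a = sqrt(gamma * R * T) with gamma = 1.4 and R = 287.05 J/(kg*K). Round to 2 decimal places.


Step 1: gamma * R * T = 1.4 * 287.05 * 280.3 = 112644.161
Step 2: a = sqrt(112644.161) = 335.63 m/s

335.63


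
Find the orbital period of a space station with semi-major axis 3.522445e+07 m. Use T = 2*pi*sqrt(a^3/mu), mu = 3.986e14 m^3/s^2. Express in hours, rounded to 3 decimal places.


Step 1: a^3 / mu = 4.370515e+22 / 3.986e14 = 1.096467e+08
Step 2: sqrt(1.096467e+08) = 10471.2296 s
Step 3: T = 2*pi * 10471.2296 = 65792.68 s
Step 4: T in hours = 65792.68 / 3600 = 18.276 hours

18.276


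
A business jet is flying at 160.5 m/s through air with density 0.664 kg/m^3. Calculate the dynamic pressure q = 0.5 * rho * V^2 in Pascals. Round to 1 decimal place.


Step 1: V^2 = 160.5^2 = 25760.25
Step 2: q = 0.5 * 0.664 * 25760.25
Step 3: q = 8552.4 Pa

8552.4


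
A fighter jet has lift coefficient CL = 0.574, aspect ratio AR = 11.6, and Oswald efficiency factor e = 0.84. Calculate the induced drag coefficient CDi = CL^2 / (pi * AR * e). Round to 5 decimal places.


Step 1: CL^2 = 0.574^2 = 0.329476
Step 2: pi * AR * e = 3.14159 * 11.6 * 0.84 = 30.611679
Step 3: CDi = 0.329476 / 30.611679 = 0.01076

0.01076


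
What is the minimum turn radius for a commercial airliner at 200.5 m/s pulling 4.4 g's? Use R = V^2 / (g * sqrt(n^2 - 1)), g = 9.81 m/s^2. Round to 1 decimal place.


Step 1: V^2 = 200.5^2 = 40200.25
Step 2: n^2 - 1 = 4.4^2 - 1 = 18.36
Step 3: sqrt(18.36) = 4.284857
Step 4: R = 40200.25 / (9.81 * 4.284857) = 956.4 m

956.4


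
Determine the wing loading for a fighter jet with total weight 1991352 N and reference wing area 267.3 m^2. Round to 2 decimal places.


Step 1: Wing loading = W / S = 1991352 / 267.3
Step 2: Wing loading = 7449.88 N/m^2

7449.88


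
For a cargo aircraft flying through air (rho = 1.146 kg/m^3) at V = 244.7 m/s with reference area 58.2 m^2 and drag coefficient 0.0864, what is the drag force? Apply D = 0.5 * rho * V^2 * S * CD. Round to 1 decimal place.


Step 1: Dynamic pressure q = 0.5 * 1.146 * 244.7^2 = 34310.1456 Pa
Step 2: Drag D = q * S * CD = 34310.1456 * 58.2 * 0.0864
Step 3: D = 172527.9 N

172527.9


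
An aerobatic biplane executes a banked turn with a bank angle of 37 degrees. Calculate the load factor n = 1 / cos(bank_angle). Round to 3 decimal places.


Step 1: Convert 37 degrees to radians = 0.645772
Step 2: cos(37 deg) = 0.798636
Step 3: n = 1 / 0.798636 = 1.252

1.252


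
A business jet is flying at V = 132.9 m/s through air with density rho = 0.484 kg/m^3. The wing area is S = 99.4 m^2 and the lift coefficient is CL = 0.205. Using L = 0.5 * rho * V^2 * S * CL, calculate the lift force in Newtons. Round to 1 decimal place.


Step 1: Calculate dynamic pressure q = 0.5 * 0.484 * 132.9^2 = 0.5 * 0.484 * 17662.41 = 4274.3032 Pa
Step 2: Multiply by wing area and lift coefficient: L = 4274.3032 * 99.4 * 0.205
Step 3: L = 424865.7401 * 0.205 = 87097.5 N

87097.5


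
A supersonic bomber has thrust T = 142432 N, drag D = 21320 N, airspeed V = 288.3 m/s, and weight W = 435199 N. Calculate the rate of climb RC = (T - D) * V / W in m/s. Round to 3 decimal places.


Step 1: Excess thrust = T - D = 142432 - 21320 = 121112 N
Step 2: Excess power = 121112 * 288.3 = 34916589.6 W
Step 3: RC = 34916589.6 / 435199 = 80.231 m/s

80.231


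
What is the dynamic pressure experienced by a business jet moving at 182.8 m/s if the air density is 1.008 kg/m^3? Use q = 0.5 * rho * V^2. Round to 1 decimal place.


Step 1: V^2 = 182.8^2 = 33415.84
Step 2: q = 0.5 * 1.008 * 33415.84
Step 3: q = 16841.6 Pa

16841.6


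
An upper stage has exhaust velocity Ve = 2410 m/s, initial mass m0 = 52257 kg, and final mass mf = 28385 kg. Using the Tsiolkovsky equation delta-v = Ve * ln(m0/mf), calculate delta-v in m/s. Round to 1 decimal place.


Step 1: Mass ratio m0/mf = 52257 / 28385 = 1.841008
Step 2: ln(1.841008) = 0.610313
Step 3: delta-v = 2410 * 0.610313 = 1470.9 m/s

1470.9


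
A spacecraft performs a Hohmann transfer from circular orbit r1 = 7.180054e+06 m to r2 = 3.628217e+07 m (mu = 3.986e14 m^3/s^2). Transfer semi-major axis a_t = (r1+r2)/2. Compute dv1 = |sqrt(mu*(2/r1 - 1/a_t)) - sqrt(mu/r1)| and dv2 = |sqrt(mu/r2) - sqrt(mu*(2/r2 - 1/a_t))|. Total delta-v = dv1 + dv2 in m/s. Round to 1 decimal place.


Step 1: Transfer semi-major axis a_t = (7.180054e+06 + 3.628217e+07) / 2 = 2.173111e+07 m
Step 2: v1 (circular at r1) = sqrt(mu/r1) = 7450.83 m/s
Step 3: v_t1 = sqrt(mu*(2/r1 - 1/a_t)) = 9627.43 m/s
Step 4: dv1 = |9627.43 - 7450.83| = 2176.6 m/s
Step 5: v2 (circular at r2) = 3314.53 m/s, v_t2 = 1905.22 m/s
Step 6: dv2 = |3314.53 - 1905.22| = 1409.31 m/s
Step 7: Total delta-v = 2176.6 + 1409.31 = 3585.9 m/s

3585.9


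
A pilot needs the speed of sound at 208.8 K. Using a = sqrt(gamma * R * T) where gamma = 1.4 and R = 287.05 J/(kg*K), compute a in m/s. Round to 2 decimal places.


Step 1: gamma * R * T = 1.4 * 287.05 * 208.8 = 83910.456
Step 2: a = sqrt(83910.456) = 289.67 m/s

289.67


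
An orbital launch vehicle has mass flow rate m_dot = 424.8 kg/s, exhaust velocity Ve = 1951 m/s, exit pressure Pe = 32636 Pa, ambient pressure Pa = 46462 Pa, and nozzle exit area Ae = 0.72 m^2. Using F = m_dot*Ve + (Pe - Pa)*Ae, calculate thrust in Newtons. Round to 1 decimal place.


Step 1: Momentum thrust = m_dot * Ve = 424.8 * 1951 = 828784.8 N
Step 2: Pressure thrust = (Pe - Pa) * Ae = (32636 - 46462) * 0.72 = -9954.72 N
Step 3: Total thrust F = 828784.8 + -9954.72 = 818830.1 N

818830.1


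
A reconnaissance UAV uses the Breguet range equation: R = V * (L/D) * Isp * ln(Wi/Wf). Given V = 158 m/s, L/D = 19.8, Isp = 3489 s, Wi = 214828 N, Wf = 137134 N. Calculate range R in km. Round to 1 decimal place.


Step 1: Coefficient = V * (L/D) * Isp = 158 * 19.8 * 3489 = 10914987.6 m
Step 2: Wi/Wf = 214828 / 137134 = 1.566555
Step 3: ln(1.566555) = 0.448879
Step 4: R = 10914987.6 * 0.448879 = 4899510.4 m = 4899.5 km

4899.5


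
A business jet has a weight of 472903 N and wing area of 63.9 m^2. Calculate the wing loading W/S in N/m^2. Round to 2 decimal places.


Step 1: Wing loading = W / S = 472903 / 63.9
Step 2: Wing loading = 7400.67 N/m^2

7400.67


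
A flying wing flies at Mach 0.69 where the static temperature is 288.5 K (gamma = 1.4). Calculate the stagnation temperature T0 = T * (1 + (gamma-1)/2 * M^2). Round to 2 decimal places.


Step 1: (gamma-1)/2 = 0.2
Step 2: M^2 = 0.4761
Step 3: 1 + 0.2 * 0.4761 = 1.09522
Step 4: T0 = 288.5 * 1.09522 = 315.97 K

315.97


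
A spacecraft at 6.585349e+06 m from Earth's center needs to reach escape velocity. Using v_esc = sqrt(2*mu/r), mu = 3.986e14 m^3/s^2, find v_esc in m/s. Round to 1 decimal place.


Step 1: 2*mu/r = 2 * 3.986e14 / 6.585349e+06 = 121056606.1115
Step 2: v_esc = sqrt(121056606.1115) = 11002.6 m/s

11002.6


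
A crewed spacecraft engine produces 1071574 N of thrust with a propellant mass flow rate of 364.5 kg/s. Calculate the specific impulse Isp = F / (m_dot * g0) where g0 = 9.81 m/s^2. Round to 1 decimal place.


Step 1: m_dot * g0 = 364.5 * 9.81 = 3575.75
Step 2: Isp = 1071574 / 3575.75 = 299.7 s

299.7


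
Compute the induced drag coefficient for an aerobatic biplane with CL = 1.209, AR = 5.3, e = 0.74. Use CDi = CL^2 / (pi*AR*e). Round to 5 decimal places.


Step 1: CL^2 = 1.209^2 = 1.461681
Step 2: pi * AR * e = 3.14159 * 5.3 * 0.74 = 12.321326
Step 3: CDi = 1.461681 / 12.321326 = 0.11863

0.11863


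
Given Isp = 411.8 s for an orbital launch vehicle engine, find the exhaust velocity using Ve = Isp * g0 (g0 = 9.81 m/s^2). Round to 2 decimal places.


Step 1: Ve = Isp * g0 = 411.8 * 9.81
Step 2: Ve = 4039.76 m/s

4039.76


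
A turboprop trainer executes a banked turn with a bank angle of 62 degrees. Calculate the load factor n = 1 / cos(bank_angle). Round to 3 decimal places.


Step 1: Convert 62 degrees to radians = 1.082104
Step 2: cos(62 deg) = 0.469472
Step 3: n = 1 / 0.469472 = 2.130

2.130


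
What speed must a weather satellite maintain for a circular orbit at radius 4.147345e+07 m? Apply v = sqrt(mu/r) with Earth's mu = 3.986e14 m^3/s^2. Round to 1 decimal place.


Step 1: mu / r = 3.986e14 / 4.147345e+07 = 9610967.9807
Step 2: v = sqrt(9610967.9807) = 3100.2 m/s

3100.2


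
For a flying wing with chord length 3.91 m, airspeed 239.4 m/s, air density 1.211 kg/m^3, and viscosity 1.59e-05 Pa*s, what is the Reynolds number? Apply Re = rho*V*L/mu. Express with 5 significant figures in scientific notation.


Step 1: Numerator = rho * V * L = 1.211 * 239.4 * 3.91 = 1133.561394
Step 2: Re = 1133.561394 / 1.59e-05
Step 3: Re = 7.1293e+07

7.1293e+07


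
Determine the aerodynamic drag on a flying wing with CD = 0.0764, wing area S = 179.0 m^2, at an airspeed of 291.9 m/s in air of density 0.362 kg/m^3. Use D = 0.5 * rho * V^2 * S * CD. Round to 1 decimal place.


Step 1: Dynamic pressure q = 0.5 * 0.362 * 291.9^2 = 15422.2154 Pa
Step 2: Drag D = q * S * CD = 15422.2154 * 179.0 * 0.0764
Step 3: D = 210908.0 N

210908.0
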